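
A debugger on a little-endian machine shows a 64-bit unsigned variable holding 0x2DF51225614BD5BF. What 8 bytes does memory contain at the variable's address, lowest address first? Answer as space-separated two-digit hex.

Split into bytes (most-significant first): 2D F5 12 25 61 4B D5 BF.
Little-endian: lowest address holds the least-significant byte.
So at ascending addresses the bytes are BF D5 4B 61 25 12 F5 2D.

BF D5 4B 61 25 12 F5 2D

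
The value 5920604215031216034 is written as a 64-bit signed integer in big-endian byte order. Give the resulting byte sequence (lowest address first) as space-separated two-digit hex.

5920604215031216034 in hexadecimal, padded to 64 bits, is 0x522A362A349DB7A2.
Split into bytes (most-significant first): 52 2A 36 2A 34 9D B7 A2.
Big-endian: lowest address holds the most-significant byte.
So the memory order matches the most-significant-first order: 52 2A 36 2A 34 9D B7 A2.

52 2A 36 2A 34 9D B7 A2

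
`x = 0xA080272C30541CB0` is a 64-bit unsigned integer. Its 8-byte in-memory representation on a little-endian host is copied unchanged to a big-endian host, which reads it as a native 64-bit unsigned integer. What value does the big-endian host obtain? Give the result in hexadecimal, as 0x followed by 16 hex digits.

0xB01C54302C2780A0

Stored little-endian, the bytes at ascending addresses are B0 1C 54 30 2C 27 80 A0.
Read back as big-endian, the last byte is least significant, giving 0xB01C54302C2780A0.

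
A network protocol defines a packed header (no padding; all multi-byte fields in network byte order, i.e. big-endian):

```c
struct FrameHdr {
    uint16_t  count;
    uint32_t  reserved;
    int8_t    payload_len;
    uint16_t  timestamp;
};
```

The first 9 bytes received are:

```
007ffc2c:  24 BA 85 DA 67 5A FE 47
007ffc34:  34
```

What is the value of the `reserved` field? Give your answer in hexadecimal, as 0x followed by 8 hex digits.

0x85DA675A

`reserved` follows `count` (2 bytes), so it starts at byte offset 2 and occupies 4 bytes.
Bytes at offsets 2..5: 85 DA 67 5A.
Big-endian stores the most-significant byte at the lowest address.
The bytes are already most-significant first: 0x85DA675A.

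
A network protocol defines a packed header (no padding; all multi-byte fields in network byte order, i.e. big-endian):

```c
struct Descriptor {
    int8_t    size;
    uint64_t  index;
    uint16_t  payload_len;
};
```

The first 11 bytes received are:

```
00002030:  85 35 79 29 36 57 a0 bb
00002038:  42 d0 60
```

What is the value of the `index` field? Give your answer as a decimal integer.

3853156269567294274

`index` follows `size` (1 byte), so it starts at byte offset 1 and occupies 8 bytes.
Bytes at offsets 1..8: 35 79 29 36 57 A0 BB 42.
Big-endian stores the most-significant byte at the lowest address.
The bytes are already most-significant first: 0x3579293657A0BB42.
0x3579293657A0BB42 = 3853156269567294274.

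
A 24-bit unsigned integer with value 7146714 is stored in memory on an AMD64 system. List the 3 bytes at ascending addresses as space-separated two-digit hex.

7146714 in hexadecimal, padded to 24 bits, is 0x6D0CDA.
Split into bytes (most-significant first): 6D 0C DA.
Little-endian stores the least-significant byte at the lowest address.
So at ascending addresses the bytes are DA 0C 6D.

DA 0C 6D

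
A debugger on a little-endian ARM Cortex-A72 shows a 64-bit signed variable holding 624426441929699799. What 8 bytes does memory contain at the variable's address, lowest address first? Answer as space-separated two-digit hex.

624426441929699799 in hexadecimal, padded to 64 bits, is 0x08AA688A6394B1D7.
Split into bytes (most-significant first): 08 AA 68 8A 63 94 B1 D7.
Little-endian: lowest address holds the least-significant byte.
So at ascending addresses the bytes are D7 B1 94 63 8A 68 AA 08.

D7 B1 94 63 8A 68 AA 08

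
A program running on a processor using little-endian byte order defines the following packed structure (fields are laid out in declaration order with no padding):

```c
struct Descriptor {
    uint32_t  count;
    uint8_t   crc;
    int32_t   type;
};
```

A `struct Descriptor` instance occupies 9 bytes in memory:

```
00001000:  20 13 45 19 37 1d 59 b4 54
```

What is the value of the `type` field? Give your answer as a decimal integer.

1421105437

`type` follows `count` (4 B), `crc` (1 B), so it starts at offset 4 + 1 = 5 and occupies 4 bytes.
Bytes at offsets 5..8: 1D 59 B4 54.
Little-endian: lowest address holds the least-significant byte.
Reassemble most-significant byte first: 54 B4 59 1D → 0x54B4591D.
0x54B4591D = 1421105437.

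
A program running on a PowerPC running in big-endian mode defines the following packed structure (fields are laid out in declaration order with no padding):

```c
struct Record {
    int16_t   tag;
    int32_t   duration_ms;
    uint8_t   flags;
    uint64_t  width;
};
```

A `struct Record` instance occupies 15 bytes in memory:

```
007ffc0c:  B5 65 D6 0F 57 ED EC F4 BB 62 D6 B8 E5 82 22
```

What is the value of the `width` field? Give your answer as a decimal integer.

17634797440263881250

`width` follows `tag` (2 B), `duration_ms` (4 B), `flags` (1 B), so it starts at offset 2 + 4 + 1 = 7 and occupies 8 bytes.
Bytes at offsets 7..14: F4 BB 62 D6 B8 E5 82 22.
Big-endian: lowest address holds the most-significant byte.
The bytes are already most-significant first: 0xF4BB62D6B8E58222.
0xF4BB62D6B8E58222 = 17634797440263881250.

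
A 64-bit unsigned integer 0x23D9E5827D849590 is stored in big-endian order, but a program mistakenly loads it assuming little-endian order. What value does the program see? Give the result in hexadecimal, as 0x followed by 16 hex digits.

0x9095847D82E5D923

Stored big-endian, the bytes at ascending addresses are 23 D9 E5 82 7D 84 95 90.
Read back as little-endian, the first byte is least significant, giving 0x9095847D82E5D923.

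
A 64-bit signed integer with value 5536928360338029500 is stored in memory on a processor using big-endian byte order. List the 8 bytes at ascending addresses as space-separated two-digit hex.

5536928360338029500 in hexadecimal, padded to 64 bits, is 0x4CD71F0200BBFBBC.
Split into bytes (most-significant first): 4C D7 1F 02 00 BB FB BC.
Big-endian: lowest address holds the most-significant byte.
So the memory order matches the most-significant-first order: 4C D7 1F 02 00 BB FB BC.

4C D7 1F 02 00 BB FB BC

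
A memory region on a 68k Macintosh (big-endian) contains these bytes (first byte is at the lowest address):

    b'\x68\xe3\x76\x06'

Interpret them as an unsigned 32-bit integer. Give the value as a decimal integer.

In big-endian order the high byte comes first in memory.
The bytes are already most-significant first: 0x68E37606.
0x68E37606 = 1759737350.

1759737350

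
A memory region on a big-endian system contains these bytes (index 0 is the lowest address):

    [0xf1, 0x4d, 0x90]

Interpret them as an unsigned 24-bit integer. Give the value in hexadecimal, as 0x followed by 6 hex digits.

0xF14D90

In big-endian order the high byte comes first in memory.
The bytes are already most-significant first: 0xF14D90.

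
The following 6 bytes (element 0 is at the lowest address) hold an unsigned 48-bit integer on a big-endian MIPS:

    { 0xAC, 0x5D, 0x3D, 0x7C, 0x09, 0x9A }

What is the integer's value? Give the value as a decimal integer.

189516463475098

Big-endian stores the most-significant byte at the lowest address.
The bytes are already most-significant first: 0xAC5D3D7C099A.
0xAC5D3D7C099A = 189516463475098.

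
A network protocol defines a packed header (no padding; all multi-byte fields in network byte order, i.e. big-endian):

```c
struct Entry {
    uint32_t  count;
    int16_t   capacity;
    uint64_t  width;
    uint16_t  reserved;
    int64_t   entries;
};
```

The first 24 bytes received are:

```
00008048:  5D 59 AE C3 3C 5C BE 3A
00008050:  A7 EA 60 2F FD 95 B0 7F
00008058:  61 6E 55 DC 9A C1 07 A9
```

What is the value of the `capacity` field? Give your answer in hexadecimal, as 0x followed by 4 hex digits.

`capacity` follows `count` (4 bytes), so it starts at byte offset 4 and occupies 2 bytes.
Bytes at offsets 4..5: 3C 5C.
Big-endian: lowest address holds the most-significant byte.
The bytes are already most-significant first: 0x3C5C.

0x3C5C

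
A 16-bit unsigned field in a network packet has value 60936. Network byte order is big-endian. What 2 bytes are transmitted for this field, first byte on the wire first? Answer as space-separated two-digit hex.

60936 in hexadecimal, padded to 16 bits, is 0xEE08.
Split into bytes (most-significant first): EE 08.
Big-endian stores the most-significant byte at the lowest address.
So the memory order matches the most-significant-first order: EE 08.

EE 08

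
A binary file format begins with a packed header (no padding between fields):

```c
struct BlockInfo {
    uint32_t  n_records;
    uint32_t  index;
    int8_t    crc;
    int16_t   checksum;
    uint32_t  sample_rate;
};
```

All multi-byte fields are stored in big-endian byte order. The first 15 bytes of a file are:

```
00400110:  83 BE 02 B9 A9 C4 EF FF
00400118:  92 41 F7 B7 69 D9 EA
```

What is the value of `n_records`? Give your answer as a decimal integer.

`n_records` is the first field, at byte offset 0, occupying 4 bytes.
Bytes at offsets 0..3: 83 BE 02 B9.
Big-endian: lowest address holds the most-significant byte.
The bytes are already most-significant first: 0x83BE02B9.
0x83BE02B9 = 2210267833.

2210267833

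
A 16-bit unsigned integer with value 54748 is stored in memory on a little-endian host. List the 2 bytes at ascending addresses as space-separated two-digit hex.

54748 in hexadecimal, padded to 16 bits, is 0xD5DC.
Split into bytes (most-significant first): D5 DC.
Little-endian: lowest address holds the least-significant byte.
So at ascending addresses the bytes are DC D5.

DC D5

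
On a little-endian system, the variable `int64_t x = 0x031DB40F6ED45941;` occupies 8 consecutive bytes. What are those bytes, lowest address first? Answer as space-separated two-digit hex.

Split into bytes (most-significant first): 03 1D B4 0F 6E D4 59 41.
Little-endian stores the least-significant byte at the lowest address.
So at ascending addresses the bytes are 41 59 D4 6E 0F B4 1D 03.

41 59 D4 6E 0F B4 1D 03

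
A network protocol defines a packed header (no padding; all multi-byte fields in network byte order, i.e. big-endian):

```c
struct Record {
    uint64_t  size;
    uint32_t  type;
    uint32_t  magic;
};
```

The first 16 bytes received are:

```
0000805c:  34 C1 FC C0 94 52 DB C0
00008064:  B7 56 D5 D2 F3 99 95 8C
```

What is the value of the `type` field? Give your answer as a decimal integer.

`type` follows `size` (8 bytes), so it starts at byte offset 8 and occupies 4 bytes.
Bytes at offsets 8..11: B7 56 D5 D2.
Big-endian: lowest address holds the most-significant byte.
The bytes are already most-significant first: 0xB756D5D2.
0xB756D5D2 = 3075921362.

3075921362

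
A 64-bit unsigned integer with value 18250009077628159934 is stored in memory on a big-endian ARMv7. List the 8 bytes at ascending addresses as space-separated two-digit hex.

FD 45 0E 90 3B AE 47 BE

18250009077628159934 in hexadecimal, padded to 64 bits, is 0xFD450E903BAE47BE.
Split into bytes (most-significant first): FD 45 0E 90 3B AE 47 BE.
Big-endian: lowest address holds the most-significant byte.
So the memory order matches the most-significant-first order: FD 45 0E 90 3B AE 47 BE.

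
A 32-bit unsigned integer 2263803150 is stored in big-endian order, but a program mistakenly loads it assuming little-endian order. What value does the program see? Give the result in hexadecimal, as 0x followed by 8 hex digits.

0x0EE5EE86

2263803150 in 32-bit hexadecimal is 0x86EEE50E.
Stored big-endian, the bytes at ascending addresses are 86 EE E5 0E.
Read back as little-endian, the first byte is least significant, giving 0x0EE5EE86.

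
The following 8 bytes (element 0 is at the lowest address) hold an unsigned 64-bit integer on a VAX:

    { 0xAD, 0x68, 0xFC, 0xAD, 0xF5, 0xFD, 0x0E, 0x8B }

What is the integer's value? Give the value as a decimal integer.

In little-endian order the low byte comes first in memory.
Reassemble most-significant byte first: 8B 0E FD F5 AD FC 68 AD → 0x8B0EFDF5ADFC68AD.
0x8B0EFDF5ADFC68AD = 10020225452573747373.

10020225452573747373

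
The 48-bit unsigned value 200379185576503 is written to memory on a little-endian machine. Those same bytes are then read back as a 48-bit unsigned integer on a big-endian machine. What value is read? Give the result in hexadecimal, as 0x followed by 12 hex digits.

200379185576503 in 48-bit hexadecimal is 0xB63E6A2D3A37.
Stored little-endian, the bytes at ascending addresses are 37 3A 2D 6A 3E B6.
Read back as big-endian, the last byte is least significant, giving 0x373A2D6A3EB6.

0x373A2D6A3EB6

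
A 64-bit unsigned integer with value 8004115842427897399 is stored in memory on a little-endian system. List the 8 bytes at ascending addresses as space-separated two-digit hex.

37 C6 FD 78 F3 54 14 6F

8004115842427897399 in hexadecimal, padded to 64 bits, is 0x6F1454F378FDC637.
Split into bytes (most-significant first): 6F 14 54 F3 78 FD C6 37.
In little-endian order the low byte comes first in memory.
So at ascending addresses the bytes are 37 C6 FD 78 F3 54 14 6F.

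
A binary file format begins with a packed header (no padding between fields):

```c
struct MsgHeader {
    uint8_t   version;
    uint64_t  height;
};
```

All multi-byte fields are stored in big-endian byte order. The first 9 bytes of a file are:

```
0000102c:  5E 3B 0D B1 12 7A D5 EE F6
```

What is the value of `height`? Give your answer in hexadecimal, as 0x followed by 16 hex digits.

`height` follows `version` (1 byte), so it starts at byte offset 1 and occupies 8 bytes.
Bytes at offsets 1..8: 3B 0D B1 12 7A D5 EE F6.
Big-endian: lowest address holds the most-significant byte.
The bytes are already most-significant first: 0x3B0DB1127AD5EEF6.

0x3B0DB1127AD5EEF6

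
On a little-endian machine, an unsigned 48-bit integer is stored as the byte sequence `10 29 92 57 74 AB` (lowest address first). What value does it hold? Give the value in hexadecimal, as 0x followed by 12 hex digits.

Little-endian stores the least-significant byte at the lowest address.
Reassemble most-significant byte first: AB 74 57 92 29 10 → 0xAB7457922910.

0xAB7457922910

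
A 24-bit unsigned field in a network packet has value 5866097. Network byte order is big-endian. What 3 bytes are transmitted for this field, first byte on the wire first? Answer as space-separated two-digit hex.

5866097 in hexadecimal, padded to 24 bits, is 0x598271.
Split into bytes (most-significant first): 59 82 71.
In big-endian order the high byte comes first in memory.
So the memory order matches the most-significant-first order: 59 82 71.

59 82 71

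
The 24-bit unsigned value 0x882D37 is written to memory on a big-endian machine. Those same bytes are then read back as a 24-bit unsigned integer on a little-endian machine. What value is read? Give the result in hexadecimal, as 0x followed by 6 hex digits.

Stored big-endian, the bytes at ascending addresses are 88 2D 37.
Read back as little-endian, the first byte is least significant, giving 0x372D88.

0x372D88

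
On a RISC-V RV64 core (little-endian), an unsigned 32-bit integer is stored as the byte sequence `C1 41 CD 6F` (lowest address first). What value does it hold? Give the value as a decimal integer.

1875722689

Little-endian: lowest address holds the least-significant byte.
Reassemble most-significant byte first: 6F CD 41 C1 → 0x6FCD41C1.
0x6FCD41C1 = 1875722689.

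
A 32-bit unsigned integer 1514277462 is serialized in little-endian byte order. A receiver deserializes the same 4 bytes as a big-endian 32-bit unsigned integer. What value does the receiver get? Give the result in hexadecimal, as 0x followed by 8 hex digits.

1514277462 in 32-bit hexadecimal is 0x5A420A56.
Stored little-endian, the bytes at ascending addresses are 56 0A 42 5A.
Read back as big-endian, the last byte is least significant, giving 0x560A425A.

0x560A425A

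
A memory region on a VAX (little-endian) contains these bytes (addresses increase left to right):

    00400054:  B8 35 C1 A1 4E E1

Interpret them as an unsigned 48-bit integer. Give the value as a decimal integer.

Little-endian: lowest address holds the least-significant byte.
Reassemble most-significant byte first: E1 4E A1 C1 35 B8 → 0xE14EA1C135B8.
0xE14EA1C135B8 = 247727837492664.

247727837492664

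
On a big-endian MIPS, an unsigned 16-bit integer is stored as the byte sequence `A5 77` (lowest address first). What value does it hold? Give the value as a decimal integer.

42359

Big-endian: lowest address holds the most-significant byte.
The bytes are already most-significant first: 0xA577.
0xA577 = 42359.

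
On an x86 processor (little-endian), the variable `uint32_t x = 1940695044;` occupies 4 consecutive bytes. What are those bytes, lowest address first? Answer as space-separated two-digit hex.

1940695044 in hexadecimal, padded to 32 bits, is 0x73ACA804.
Split into bytes (most-significant first): 73 AC A8 04.
In little-endian order the low byte comes first in memory.
So at ascending addresses the bytes are 04 A8 AC 73.

04 A8 AC 73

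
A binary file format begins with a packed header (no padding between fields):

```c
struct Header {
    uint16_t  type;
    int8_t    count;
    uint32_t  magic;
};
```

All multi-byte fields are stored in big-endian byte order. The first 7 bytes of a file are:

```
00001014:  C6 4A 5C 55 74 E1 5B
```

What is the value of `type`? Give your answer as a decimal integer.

50762

`type` is the first field, at byte offset 0, occupying 2 bytes.
Bytes at offsets 0..1: C6 4A.
In big-endian order the high byte comes first in memory.
The bytes are already most-significant first: 0xC64A.
0xC64A = 50762.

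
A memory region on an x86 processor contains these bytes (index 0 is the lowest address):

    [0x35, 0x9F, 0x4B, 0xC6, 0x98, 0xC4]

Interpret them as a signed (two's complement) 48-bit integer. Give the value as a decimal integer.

Little-endian stores the least-significant byte at the lowest address.
Reassemble most-significant byte first: C4 98 C6 4B 9F 35 → 0xC498C64B9F35.
Top bit is set, so as a signed 48-bit value this is 0xC498C64B9F35 − 2^48 = -65314535792843.

-65314535792843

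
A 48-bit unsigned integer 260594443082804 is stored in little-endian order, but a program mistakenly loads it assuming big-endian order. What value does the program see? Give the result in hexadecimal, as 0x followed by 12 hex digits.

260594443082804 in 48-bit hexadecimal is 0xED025F35DC34.
Stored little-endian, the bytes at ascending addresses are 34 DC 35 5F 02 ED.
Read back as big-endian, the last byte is least significant, giving 0x34DC355F02ED.

0x34DC355F02ED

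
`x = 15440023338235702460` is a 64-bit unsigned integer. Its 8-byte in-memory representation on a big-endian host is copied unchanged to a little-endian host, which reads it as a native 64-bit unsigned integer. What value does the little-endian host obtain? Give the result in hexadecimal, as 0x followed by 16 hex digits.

15440023338235702460 in 64-bit hexadecimal is 0xD645FB6BDF47ACBC.
Stored big-endian, the bytes at ascending addresses are D6 45 FB 6B DF 47 AC BC.
Read back as little-endian, the first byte is least significant, giving 0xBCAC47DF6BFB45D6.

0xBCAC47DF6BFB45D6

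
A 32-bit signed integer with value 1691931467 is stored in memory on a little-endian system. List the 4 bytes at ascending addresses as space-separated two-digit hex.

1691931467 in hexadecimal, padded to 32 bits, is 0x64D8D34B.
Split into bytes (most-significant first): 64 D8 D3 4B.
In little-endian order the low byte comes first in memory.
So at ascending addresses the bytes are 4B D3 D8 64.

4B D3 D8 64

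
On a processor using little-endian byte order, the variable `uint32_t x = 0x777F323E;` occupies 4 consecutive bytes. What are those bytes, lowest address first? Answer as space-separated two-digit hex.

3E 32 7F 77

Split into bytes (most-significant first): 77 7F 32 3E.
Little-endian stores the least-significant byte at the lowest address.
So at ascending addresses the bytes are 3E 32 7F 77.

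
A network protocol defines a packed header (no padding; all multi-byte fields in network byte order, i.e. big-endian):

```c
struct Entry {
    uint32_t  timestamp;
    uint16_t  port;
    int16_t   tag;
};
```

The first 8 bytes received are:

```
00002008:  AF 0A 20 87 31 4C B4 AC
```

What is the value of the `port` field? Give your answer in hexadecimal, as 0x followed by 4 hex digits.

`port` follows `timestamp` (4 bytes), so it starts at byte offset 4 and occupies 2 bytes.
Bytes at offsets 4..5: 31 4C.
In big-endian order the high byte comes first in memory.
The bytes are already most-significant first: 0x314C.

0x314C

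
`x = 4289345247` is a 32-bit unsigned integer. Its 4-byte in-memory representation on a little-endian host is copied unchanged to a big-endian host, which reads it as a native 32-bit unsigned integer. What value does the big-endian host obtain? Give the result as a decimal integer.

4289345247 in 32-bit hexadecimal is 0xFFAA36DF.
Stored little-endian, the bytes at ascending addresses are DF 36 AA FF.
Read back as big-endian, the last byte is least significant, giving 0xDF36AAFF.
0xDF36AAFF = 3744901887.

3744901887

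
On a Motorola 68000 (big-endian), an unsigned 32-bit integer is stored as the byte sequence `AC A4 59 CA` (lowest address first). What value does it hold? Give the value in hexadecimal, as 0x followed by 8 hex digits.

In big-endian order the high byte comes first in memory.
The bytes are already most-significant first: 0xACA459CA.

0xACA459CA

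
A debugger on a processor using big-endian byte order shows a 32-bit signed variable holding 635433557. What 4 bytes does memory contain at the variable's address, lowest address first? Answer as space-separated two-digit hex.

635433557 in hexadecimal, padded to 32 bits, is 0x25DFF255.
Split into bytes (most-significant first): 25 DF F2 55.
In big-endian order the high byte comes first in memory.
So the memory order matches the most-significant-first order: 25 DF F2 55.

25 DF F2 55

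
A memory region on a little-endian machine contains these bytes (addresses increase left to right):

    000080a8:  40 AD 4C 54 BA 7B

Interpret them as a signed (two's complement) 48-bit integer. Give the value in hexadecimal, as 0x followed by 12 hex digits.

0x7BBA544CAD40

In little-endian order the low byte comes first in memory.
Reassemble most-significant byte first: 7B BA 54 4C AD 40 → 0x7BBA544CAD40.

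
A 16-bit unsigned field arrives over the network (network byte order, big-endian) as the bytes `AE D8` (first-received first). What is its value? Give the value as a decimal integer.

44760

In big-endian order the high byte comes first in memory.
The bytes are already most-significant first: 0xAED8.
0xAED8 = 44760.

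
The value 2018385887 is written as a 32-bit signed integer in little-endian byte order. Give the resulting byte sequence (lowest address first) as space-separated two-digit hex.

DF 1F 4E 78

2018385887 in hexadecimal, padded to 32 bits, is 0x784E1FDF.
Split into bytes (most-significant first): 78 4E 1F DF.
Little-endian: lowest address holds the least-significant byte.
So at ascending addresses the bytes are DF 1F 4E 78.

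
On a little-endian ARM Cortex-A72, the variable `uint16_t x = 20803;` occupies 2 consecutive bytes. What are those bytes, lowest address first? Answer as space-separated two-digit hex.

43 51

20803 in hexadecimal, padded to 16 bits, is 0x5143.
Split into bytes (most-significant first): 51 43.
Little-endian: lowest address holds the least-significant byte.
So at ascending addresses the bytes are 43 51.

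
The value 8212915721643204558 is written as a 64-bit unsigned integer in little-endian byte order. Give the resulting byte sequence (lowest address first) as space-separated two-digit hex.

8212915721643204558 in hexadecimal, padded to 64 bits, is 0x71FA2355BEC39FCE.
Split into bytes (most-significant first): 71 FA 23 55 BE C3 9F CE.
In little-endian order the low byte comes first in memory.
So at ascending addresses the bytes are CE 9F C3 BE 55 23 FA 71.

CE 9F C3 BE 55 23 FA 71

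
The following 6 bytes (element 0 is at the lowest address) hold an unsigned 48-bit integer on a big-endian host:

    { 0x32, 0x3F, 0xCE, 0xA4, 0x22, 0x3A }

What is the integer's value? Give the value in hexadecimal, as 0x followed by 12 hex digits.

0x323FCEA4223A

Big-endian stores the most-significant byte at the lowest address.
The bytes are already most-significant first: 0x323FCEA4223A.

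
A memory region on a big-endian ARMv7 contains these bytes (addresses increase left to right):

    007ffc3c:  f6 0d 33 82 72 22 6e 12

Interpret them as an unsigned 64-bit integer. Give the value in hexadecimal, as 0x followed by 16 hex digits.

In big-endian order the high byte comes first in memory.
The bytes are already most-significant first: 0xF60D338272226E12.

0xF60D338272226E12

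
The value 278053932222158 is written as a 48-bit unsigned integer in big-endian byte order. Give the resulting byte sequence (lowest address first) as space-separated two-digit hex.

FC E3 79 DB C6 CE

278053932222158 in hexadecimal, padded to 48 bits, is 0xFCE379DBC6CE.
Split into bytes (most-significant first): FC E3 79 DB C6 CE.
In big-endian order the high byte comes first in memory.
So the memory order matches the most-significant-first order: FC E3 79 DB C6 CE.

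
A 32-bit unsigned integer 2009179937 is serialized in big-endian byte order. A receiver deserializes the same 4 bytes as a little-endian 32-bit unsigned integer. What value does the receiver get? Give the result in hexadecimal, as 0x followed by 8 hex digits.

2009179937 in 32-bit hexadecimal is 0x77C1A721.
Stored big-endian, the bytes at ascending addresses are 77 C1 A7 21.
Read back as little-endian, the first byte is least significant, giving 0x21A7C177.

0x21A7C177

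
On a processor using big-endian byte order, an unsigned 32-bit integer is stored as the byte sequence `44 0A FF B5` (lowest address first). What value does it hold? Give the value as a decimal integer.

1141571509

Big-endian stores the most-significant byte at the lowest address.
The bytes are already most-significant first: 0x440AFFB5.
0x440AFFB5 = 1141571509.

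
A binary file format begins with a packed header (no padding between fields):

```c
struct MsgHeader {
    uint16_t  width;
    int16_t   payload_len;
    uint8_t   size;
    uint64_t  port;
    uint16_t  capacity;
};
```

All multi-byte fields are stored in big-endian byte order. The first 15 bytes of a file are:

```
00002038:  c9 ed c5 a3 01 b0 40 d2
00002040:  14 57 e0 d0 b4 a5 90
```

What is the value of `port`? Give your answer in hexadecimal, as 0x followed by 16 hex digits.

`port` follows `width` (2 B), `payload_len` (2 B), `size` (1 B), so it starts at offset 2 + 2 + 1 = 5 and occupies 8 bytes.
Bytes at offsets 5..12: B0 40 D2 14 57 E0 D0 B4.
Big-endian stores the most-significant byte at the lowest address.
The bytes are already most-significant first: 0xB040D21457E0D0B4.

0xB040D21457E0D0B4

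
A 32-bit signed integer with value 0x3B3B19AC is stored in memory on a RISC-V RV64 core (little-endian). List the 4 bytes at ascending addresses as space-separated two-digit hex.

AC 19 3B 3B

Split into bytes (most-significant first): 3B 3B 19 AC.
Little-endian: lowest address holds the least-significant byte.
So at ascending addresses the bytes are AC 19 3B 3B.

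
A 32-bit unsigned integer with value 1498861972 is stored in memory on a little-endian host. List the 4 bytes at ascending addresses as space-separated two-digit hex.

94 D1 56 59

1498861972 in hexadecimal, padded to 32 bits, is 0x5956D194.
Split into bytes (most-significant first): 59 56 D1 94.
Little-endian stores the least-significant byte at the lowest address.
So at ascending addresses the bytes are 94 D1 56 59.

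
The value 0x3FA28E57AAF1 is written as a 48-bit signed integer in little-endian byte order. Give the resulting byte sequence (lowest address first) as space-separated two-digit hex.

Split into bytes (most-significant first): 3F A2 8E 57 AA F1.
In little-endian order the low byte comes first in memory.
So at ascending addresses the bytes are F1 AA 57 8E A2 3F.

F1 AA 57 8E A2 3F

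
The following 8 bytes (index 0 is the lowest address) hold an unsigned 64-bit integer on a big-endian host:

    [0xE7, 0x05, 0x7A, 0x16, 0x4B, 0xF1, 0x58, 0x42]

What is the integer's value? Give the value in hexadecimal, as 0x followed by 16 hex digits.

0xE7057A164BF15842

Big-endian stores the most-significant byte at the lowest address.
The bytes are already most-significant first: 0xE7057A164BF15842.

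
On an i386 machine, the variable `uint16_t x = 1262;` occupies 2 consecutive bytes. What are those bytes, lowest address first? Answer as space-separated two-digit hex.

EE 04

1262 in hexadecimal, padded to 16 bits, is 0x04EE.
Split into bytes (most-significant first): 04 EE.
Little-endian: lowest address holds the least-significant byte.
So at ascending addresses the bytes are EE 04.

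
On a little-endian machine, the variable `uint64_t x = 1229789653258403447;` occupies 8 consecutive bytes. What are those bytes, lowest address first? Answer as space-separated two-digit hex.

77 FE EA 86 2C 17 11 11

1229789653258403447 in hexadecimal, padded to 64 bits, is 0x1111172C86EAFE77.
Split into bytes (most-significant first): 11 11 17 2C 86 EA FE 77.
Little-endian stores the least-significant byte at the lowest address.
So at ascending addresses the bytes are 77 FE EA 86 2C 17 11 11.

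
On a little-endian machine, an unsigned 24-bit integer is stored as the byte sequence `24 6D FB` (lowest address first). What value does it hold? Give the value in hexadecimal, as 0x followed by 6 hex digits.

Little-endian: lowest address holds the least-significant byte.
Reassemble most-significant byte first: FB 6D 24 → 0xFB6D24.

0xFB6D24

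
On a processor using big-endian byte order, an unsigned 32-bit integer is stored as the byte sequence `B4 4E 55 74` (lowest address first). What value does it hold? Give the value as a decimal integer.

Big-endian: lowest address holds the most-significant byte.
The bytes are already most-significant first: 0xB44E5574.
0xB44E5574 = 3025032564.

3025032564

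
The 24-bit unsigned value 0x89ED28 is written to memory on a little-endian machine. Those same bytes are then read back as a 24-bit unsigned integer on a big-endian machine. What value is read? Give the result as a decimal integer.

2682249

Stored little-endian, the bytes at ascending addresses are 28 ED 89.
Read back as big-endian, the last byte is least significant, giving 0x28ED89.
0x28ED89 = 2682249.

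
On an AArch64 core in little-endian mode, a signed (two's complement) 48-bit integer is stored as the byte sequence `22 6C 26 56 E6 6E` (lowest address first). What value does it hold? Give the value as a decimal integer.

Little-endian stores the least-significant byte at the lowest address.
Reassemble most-significant byte first: 6E E6 56 26 6C 22 → 0x6EE656266C22.
0x6EE656266C22 = 121935566892066.

121935566892066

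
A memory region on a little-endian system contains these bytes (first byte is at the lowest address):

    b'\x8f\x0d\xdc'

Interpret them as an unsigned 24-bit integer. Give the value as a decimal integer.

Little-endian stores the least-significant byte at the lowest address.
Reassemble most-significant byte first: DC 0D 8F → 0xDC0D8F.
0xDC0D8F = 14421391.

14421391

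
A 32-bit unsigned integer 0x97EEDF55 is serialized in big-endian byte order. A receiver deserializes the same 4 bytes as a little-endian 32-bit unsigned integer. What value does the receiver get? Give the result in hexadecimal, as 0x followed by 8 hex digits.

Stored big-endian, the bytes at ascending addresses are 97 EE DF 55.
Read back as little-endian, the first byte is least significant, giving 0x55DFEE97.

0x55DFEE97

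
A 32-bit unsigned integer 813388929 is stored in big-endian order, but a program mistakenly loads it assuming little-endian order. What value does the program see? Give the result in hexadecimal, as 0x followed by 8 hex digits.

813388929 in 32-bit hexadecimal is 0x307B5481.
Stored big-endian, the bytes at ascending addresses are 30 7B 54 81.
Read back as little-endian, the first byte is least significant, giving 0x81547B30.

0x81547B30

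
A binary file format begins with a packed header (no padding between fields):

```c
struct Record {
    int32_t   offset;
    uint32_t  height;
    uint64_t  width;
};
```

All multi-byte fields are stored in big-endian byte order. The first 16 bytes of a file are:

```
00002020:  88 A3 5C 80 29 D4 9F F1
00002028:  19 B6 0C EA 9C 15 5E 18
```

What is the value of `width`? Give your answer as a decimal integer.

1852682498490064408

`width` follows `offset` (4 B), `height` (4 B), so it starts at offset 4 + 4 = 8 and occupies 8 bytes.
Bytes at offsets 8..15: 19 B6 0C EA 9C 15 5E 18.
In big-endian order the high byte comes first in memory.
The bytes are already most-significant first: 0x19B60CEA9C155E18.
0x19B60CEA9C155E18 = 1852682498490064408.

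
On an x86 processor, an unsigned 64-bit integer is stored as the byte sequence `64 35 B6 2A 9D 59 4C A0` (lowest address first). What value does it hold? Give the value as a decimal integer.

11550705675859801444

In little-endian order the low byte comes first in memory.
Reassemble most-significant byte first: A0 4C 59 9D 2A B6 35 64 → 0xA04C599D2AB63564.
0xA04C599D2AB63564 = 11550705675859801444.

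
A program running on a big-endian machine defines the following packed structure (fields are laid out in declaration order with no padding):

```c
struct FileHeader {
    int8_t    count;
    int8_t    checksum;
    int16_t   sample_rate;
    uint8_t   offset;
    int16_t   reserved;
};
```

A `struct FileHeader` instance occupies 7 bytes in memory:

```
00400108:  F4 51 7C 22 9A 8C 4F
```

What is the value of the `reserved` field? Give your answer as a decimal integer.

-29617

`reserved` follows `count` (1 B), `checksum` (1 B), `sample_rate` (2 B), `offset` (1 B), so it starts at offset 1 + 1 + 2 + 1 = 5 and occupies 2 bytes.
Bytes at offsets 5..6: 8C 4F.
Big-endian: lowest address holds the most-significant byte.
The bytes are already most-significant first: 0x8C4F.
Top bit is set, so as a signed 16-bit value this is 0x8C4F − 2^16 = -29617.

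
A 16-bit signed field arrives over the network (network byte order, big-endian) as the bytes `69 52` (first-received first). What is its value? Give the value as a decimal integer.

Big-endian stores the most-significant byte at the lowest address.
The bytes are already most-significant first: 0x6952.
0x6952 = 26962.

26962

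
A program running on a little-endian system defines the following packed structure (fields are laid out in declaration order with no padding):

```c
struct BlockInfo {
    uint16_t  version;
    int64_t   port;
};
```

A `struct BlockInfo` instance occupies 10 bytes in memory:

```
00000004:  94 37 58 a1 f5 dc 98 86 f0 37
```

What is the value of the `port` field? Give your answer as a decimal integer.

4030869657596830040

`port` follows `version` (2 bytes), so it starts at byte offset 2 and occupies 8 bytes.
Bytes at offsets 2..9: 58 A1 F5 DC 98 86 F0 37.
In little-endian order the low byte comes first in memory.
Reassemble most-significant byte first: 37 F0 86 98 DC F5 A1 58 → 0x37F08698DCF5A158.
0x37F08698DCF5A158 = 4030869657596830040.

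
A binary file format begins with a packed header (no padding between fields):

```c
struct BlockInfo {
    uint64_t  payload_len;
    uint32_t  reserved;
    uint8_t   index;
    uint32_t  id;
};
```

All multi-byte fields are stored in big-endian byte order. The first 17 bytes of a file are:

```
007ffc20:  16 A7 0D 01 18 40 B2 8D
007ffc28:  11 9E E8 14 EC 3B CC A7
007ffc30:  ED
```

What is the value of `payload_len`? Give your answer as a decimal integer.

`payload_len` is the first field, at byte offset 0, occupying 8 bytes.
Bytes at offsets 0..7: 16 A7 0D 01 18 40 B2 8D.
In big-endian order the high byte comes first in memory.
The bytes are already most-significant first: 0x16A70D011840B28D.
0x16A70D011840B28D = 1632287688298115725.

1632287688298115725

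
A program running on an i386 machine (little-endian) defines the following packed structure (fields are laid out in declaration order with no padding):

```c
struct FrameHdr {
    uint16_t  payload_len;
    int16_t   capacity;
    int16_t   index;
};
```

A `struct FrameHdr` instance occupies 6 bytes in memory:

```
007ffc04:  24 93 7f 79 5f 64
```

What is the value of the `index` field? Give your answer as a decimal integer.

`index` follows `payload_len` (2 B), `capacity` (2 B), so it starts at offset 2 + 2 = 4 and occupies 2 bytes.
Bytes at offsets 4..5: 5F 64.
Little-endian stores the least-significant byte at the lowest address.
Reassemble most-significant byte first: 64 5F → 0x645F.
0x645F = 25695.

25695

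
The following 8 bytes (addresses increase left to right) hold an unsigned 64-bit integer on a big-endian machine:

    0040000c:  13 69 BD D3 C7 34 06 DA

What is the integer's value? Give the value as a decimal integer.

1398857876553074394

In big-endian order the high byte comes first in memory.
The bytes are already most-significant first: 0x1369BDD3C73406DA.
0x1369BDD3C73406DA = 1398857876553074394.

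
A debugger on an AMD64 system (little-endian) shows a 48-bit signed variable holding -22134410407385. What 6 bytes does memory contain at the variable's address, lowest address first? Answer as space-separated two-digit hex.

Two's complement of -22134410407385 in 48 bits: 22134410407385 = 0x142191AB6DD9; invert → 0xEBDE6E549226; add 1 → 0xEBDE6E549227.
Split into bytes (most-significant first): EB DE 6E 54 92 27.
Little-endian: lowest address holds the least-significant byte.
So at ascending addresses the bytes are 27 92 54 6E DE EB.

27 92 54 6E DE EB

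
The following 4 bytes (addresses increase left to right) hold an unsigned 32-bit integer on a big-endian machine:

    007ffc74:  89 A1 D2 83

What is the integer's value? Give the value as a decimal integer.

2309083779

In big-endian order the high byte comes first in memory.
The bytes are already most-significant first: 0x89A1D283.
0x89A1D283 = 2309083779.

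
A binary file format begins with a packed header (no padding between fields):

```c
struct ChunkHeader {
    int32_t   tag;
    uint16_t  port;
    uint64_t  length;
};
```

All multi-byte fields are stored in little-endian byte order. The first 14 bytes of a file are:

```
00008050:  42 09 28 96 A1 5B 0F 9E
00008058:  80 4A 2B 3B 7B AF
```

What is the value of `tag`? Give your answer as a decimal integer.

`tag` is the first field, at byte offset 0, occupying 4 bytes.
Bytes at offsets 0..3: 42 09 28 96.
In little-endian order the low byte comes first in memory.
Reassemble most-significant byte first: 96 28 09 42 → 0x96280942.
Top bit is set, so as a signed 32-bit value this is 0x96280942 − 2^32 = -1775761086.

-1775761086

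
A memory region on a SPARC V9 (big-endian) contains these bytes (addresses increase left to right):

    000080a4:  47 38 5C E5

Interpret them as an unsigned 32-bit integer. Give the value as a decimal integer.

1194876133

Big-endian stores the most-significant byte at the lowest address.
The bytes are already most-significant first: 0x47385CE5.
0x47385CE5 = 1194876133.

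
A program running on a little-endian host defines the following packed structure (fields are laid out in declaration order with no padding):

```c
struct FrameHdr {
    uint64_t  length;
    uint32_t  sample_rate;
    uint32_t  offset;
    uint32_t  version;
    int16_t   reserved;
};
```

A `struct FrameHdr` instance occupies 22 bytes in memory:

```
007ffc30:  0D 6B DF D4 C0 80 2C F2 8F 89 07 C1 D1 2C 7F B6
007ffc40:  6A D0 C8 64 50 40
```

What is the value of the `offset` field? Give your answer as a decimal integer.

`offset` follows `length` (8 B), `sample_rate` (4 B), so it starts at offset 8 + 4 = 12 and occupies 4 bytes.
Bytes at offsets 12..15: D1 2C 7F B6.
Little-endian stores the least-significant byte at the lowest address.
Reassemble most-significant byte first: B6 7F 2C D1 → 0xB67F2CD1.
0xB67F2CD1 = 3061787857.

3061787857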